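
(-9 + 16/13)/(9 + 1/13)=-101/118 = -0.86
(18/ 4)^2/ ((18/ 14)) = 15.75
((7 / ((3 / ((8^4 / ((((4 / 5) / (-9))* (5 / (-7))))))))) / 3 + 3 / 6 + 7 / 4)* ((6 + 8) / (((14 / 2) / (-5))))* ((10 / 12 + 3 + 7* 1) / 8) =-65231725/96 = -679497.14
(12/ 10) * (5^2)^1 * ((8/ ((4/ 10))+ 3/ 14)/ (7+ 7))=4245/98 = 43.32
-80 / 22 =-40/11 = -3.64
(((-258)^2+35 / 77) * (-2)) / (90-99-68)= 1728.95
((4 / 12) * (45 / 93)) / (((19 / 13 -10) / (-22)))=1430/3441 = 0.42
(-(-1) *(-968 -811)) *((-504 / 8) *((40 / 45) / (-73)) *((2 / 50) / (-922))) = 49812/841325 = 0.06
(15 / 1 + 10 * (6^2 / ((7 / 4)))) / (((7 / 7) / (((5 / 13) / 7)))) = 7725/637 = 12.13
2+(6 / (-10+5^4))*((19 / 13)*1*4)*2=5634/2665 = 2.11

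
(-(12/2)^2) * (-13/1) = 468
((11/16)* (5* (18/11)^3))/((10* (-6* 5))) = -243/4840 = -0.05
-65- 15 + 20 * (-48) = -1040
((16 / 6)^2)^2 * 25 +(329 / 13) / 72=10652561/8424 = 1264.55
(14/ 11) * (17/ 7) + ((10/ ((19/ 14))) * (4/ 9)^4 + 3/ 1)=8746393/1371249 = 6.38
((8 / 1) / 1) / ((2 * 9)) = 4/9 = 0.44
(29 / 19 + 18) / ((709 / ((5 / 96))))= 1855/1293216 = 0.00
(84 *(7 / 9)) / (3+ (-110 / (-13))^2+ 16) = 33124/45933 = 0.72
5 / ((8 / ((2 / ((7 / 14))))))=5/2 = 2.50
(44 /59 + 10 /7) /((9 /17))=15266/3717 = 4.11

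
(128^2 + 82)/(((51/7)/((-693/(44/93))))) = -112553343/34 = -3310392.44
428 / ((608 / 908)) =24289/38 = 639.18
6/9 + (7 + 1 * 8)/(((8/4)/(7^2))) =2209/6 = 368.17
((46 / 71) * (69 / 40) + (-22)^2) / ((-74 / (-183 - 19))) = 69575567/52540 = 1324.24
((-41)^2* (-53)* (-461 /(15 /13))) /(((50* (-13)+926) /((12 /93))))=533934349/32085 = 16641.25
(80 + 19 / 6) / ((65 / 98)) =24451/195 = 125.39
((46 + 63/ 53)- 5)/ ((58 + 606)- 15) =2236/34397 = 0.07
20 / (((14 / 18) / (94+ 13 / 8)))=34425/14 = 2458.93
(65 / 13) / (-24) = -5/24 = -0.21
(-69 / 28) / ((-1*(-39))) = -23/364 = -0.06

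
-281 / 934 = -0.30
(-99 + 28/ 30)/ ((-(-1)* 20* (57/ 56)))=-20594/4275 = -4.82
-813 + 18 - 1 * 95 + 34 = -856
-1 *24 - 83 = -107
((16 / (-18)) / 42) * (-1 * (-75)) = -100/63 = -1.59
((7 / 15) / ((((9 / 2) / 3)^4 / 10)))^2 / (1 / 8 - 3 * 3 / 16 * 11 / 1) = -802816/5727753 = -0.14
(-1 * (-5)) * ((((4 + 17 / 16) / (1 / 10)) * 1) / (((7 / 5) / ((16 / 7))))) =20250/49 = 413.27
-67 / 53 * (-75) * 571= 2869275/53 = 54137.26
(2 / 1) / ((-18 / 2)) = -2/9 = -0.22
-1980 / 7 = -282.86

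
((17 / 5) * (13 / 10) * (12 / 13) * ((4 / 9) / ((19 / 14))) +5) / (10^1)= 9029/14250 = 0.63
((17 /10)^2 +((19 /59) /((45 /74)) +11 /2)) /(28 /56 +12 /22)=8.53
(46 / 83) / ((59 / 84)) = 0.79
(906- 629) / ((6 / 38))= 1754.33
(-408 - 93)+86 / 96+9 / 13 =-499.41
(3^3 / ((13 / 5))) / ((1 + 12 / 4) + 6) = 1.04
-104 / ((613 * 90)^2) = -26/760932225 = 0.00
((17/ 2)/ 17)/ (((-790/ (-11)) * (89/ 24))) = 66/35155 = 0.00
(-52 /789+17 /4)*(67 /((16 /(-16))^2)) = 884735/3156 = 280.33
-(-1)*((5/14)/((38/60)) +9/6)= 549/266 = 2.06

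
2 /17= 0.12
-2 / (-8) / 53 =1/212 = 0.00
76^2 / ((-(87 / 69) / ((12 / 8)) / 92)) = -632173.24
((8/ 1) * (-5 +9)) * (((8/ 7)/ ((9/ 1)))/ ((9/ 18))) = 512/63 = 8.13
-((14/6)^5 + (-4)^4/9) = -23719/243 = -97.61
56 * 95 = 5320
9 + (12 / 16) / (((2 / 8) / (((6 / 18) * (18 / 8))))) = 45/4 = 11.25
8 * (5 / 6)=20/3 = 6.67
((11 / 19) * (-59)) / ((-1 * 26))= 649/494 = 1.31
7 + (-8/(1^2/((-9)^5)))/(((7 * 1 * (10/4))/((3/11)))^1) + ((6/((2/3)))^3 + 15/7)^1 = 3118537/385 = 8100.10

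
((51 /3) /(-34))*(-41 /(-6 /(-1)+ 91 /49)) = 287/110 = 2.61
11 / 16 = 0.69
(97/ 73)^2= 9409/5329 = 1.77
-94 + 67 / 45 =-92.51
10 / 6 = 5/3 = 1.67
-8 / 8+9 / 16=-7/16 = -0.44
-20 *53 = -1060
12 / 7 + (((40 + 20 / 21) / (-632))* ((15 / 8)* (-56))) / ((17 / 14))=68791/9401 = 7.32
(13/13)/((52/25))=25/52 = 0.48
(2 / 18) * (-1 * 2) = -0.22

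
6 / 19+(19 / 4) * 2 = 9.82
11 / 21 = 0.52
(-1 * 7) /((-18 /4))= 14/9 = 1.56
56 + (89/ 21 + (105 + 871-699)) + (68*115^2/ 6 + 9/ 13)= 13670135/91 = 150221.26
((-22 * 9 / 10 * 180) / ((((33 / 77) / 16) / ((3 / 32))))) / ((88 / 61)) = -34587/4 = -8646.75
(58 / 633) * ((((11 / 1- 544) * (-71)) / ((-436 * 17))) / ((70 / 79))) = -86698313/164212860 = -0.53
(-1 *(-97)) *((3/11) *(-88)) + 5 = -2323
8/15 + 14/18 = 59/45 = 1.31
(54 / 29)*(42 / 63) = 36/29 = 1.24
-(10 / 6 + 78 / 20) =-167/30 = -5.57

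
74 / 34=37/17 = 2.18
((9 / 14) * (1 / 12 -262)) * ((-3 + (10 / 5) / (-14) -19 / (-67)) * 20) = 9031635/938 = 9628.61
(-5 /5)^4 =1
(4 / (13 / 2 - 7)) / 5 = -8/5 = -1.60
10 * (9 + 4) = 130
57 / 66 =19/22 = 0.86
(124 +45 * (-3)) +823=812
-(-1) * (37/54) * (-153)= -629/6 = -104.83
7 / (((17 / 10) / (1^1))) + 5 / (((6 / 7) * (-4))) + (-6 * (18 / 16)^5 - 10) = -18.15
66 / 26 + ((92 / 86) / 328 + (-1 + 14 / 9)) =2555515/825084 = 3.10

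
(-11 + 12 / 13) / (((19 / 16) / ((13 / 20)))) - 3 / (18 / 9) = -1333/190 = -7.02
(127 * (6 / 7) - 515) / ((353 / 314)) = -892702/2471 = -361.27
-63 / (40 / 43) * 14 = -18963/20 = -948.15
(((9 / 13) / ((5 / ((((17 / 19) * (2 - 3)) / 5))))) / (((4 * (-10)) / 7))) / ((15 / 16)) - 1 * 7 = -1079911/154375 = -7.00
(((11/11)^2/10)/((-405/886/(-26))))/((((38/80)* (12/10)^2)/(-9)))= -115180/1539 = -74.84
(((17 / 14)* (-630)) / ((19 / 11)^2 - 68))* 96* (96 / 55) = 15510528/7867 = 1971.59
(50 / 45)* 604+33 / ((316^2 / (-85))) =603104995/898704 = 671.08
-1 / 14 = -0.07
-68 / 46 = -34/23 = -1.48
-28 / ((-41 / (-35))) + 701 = 27761/41 = 677.10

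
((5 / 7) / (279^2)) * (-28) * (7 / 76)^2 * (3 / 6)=-245/224804808 = 0.00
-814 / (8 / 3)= -1221/4 = -305.25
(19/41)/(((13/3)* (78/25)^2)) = 11875/1080924 = 0.01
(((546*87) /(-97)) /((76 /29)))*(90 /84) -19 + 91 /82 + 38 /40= -82042972/377815 = -217.15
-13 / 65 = -1/5 = -0.20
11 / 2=5.50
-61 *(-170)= 10370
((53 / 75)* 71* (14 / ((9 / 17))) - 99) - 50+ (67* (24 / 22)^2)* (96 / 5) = 221235379/81675 = 2708.73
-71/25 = -2.84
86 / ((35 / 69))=5934/35 = 169.54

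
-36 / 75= -0.48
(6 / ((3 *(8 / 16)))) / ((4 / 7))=7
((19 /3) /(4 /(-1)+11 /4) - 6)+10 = -16/15 = -1.07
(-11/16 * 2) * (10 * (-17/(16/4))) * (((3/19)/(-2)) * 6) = -8415/304 = -27.68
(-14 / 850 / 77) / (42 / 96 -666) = 16/49784075 = 0.00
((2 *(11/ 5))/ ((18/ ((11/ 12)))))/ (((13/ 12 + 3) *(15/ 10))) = 242/6615 = 0.04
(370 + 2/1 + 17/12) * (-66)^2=1626603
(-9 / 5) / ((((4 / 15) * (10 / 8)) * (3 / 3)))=-27/5 = -5.40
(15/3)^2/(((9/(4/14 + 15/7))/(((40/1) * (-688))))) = -11696000/63 = -185650.79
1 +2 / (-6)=2/3 = 0.67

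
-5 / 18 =-0.28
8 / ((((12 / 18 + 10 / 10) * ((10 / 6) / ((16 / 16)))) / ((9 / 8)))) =3.24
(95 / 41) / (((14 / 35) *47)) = 475/3854 = 0.12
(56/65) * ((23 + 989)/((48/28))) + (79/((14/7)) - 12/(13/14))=208717/390 = 535.17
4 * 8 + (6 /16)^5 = 1048819/32768 = 32.01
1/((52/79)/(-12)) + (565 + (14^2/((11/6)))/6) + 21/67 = 5412315/9581 = 564.90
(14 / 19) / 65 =14/1235 = 0.01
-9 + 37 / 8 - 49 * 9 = -3563/8 = -445.38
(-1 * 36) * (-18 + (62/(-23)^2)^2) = 181198584/279841 = 647.51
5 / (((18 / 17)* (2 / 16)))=340/9 = 37.78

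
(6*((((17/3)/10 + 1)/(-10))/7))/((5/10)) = -47/175 = -0.27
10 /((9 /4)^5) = 10240/59049 = 0.17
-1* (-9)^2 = -81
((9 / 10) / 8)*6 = 0.68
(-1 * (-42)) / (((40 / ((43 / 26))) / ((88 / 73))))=9933/4745 = 2.09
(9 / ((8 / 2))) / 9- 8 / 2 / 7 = -9/28 = -0.32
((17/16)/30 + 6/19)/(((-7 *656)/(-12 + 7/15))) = 554119/628185600 = 0.00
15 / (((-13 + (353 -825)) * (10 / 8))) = -12/485 = -0.02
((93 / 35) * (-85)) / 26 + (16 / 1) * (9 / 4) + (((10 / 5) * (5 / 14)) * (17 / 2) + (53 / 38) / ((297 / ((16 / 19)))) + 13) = 64657363/1393821 = 46.39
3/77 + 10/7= 1.47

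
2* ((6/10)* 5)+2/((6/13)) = 10.33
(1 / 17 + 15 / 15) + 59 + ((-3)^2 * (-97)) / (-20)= 35261/340 = 103.71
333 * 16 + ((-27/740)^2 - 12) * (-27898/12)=983397989/29600 = 33222.91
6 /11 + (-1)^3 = -0.45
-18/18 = -1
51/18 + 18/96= 145/48 = 3.02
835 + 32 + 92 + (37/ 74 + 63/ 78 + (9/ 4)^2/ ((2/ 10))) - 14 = 202097/208 = 971.62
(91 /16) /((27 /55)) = 5005/432 = 11.59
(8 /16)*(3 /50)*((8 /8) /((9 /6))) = 1/50 = 0.02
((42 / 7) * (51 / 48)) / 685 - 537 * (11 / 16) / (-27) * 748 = 504438569/49320 = 10227.87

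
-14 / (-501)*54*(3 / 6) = 126/167 = 0.75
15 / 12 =5/4 = 1.25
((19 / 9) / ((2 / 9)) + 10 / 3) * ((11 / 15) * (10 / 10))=847/90 = 9.41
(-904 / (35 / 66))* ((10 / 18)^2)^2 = -2486000/15309 = -162.39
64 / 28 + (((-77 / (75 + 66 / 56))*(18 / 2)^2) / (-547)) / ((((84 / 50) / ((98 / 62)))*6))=64961219/28131663 = 2.31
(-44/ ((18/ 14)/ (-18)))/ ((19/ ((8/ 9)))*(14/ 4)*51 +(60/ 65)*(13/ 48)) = 9856/61051 = 0.16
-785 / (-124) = 6.33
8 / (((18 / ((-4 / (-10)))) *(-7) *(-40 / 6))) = 2/525 = 0.00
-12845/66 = -194.62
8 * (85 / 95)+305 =5931/19 = 312.16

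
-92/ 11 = -8.36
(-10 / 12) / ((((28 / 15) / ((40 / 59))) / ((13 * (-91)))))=358.05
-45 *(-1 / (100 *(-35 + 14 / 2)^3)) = -9/439040 = 0.00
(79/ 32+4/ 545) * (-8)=-43183/2180 = -19.81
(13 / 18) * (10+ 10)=130/9 = 14.44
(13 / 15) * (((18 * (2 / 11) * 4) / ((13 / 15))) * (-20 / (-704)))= 45/121 = 0.37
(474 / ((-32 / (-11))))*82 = 106887/8 = 13360.88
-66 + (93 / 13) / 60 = -17129/260 = -65.88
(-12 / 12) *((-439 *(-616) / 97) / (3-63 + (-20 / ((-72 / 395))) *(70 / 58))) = -38.49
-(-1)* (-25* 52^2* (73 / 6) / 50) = -49348/3 = -16449.33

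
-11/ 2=-5.50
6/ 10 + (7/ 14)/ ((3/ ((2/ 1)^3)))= 29/15 = 1.93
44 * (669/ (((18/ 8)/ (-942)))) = -12323872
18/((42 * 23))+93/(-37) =-14862/5957 = -2.49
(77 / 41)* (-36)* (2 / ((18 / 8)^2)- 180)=4480784/369 = 12143.05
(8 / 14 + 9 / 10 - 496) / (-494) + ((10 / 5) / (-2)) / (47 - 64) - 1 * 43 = -24654911/587860 = -41.94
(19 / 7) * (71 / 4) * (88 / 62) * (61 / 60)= 905179/13020 = 69.52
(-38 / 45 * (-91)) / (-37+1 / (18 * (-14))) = -96824/46625 = -2.08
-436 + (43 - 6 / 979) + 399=5868/979 = 5.99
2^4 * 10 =160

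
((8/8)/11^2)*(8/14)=4/847 = 0.00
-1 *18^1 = -18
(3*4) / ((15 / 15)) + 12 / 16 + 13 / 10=14.05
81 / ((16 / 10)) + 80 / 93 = 38305/744 = 51.49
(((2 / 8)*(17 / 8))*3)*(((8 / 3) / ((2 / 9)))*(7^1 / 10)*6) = 3213/40 = 80.32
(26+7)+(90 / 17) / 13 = 7383/221 = 33.41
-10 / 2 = -5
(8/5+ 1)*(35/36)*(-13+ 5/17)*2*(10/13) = -840/17 = -49.41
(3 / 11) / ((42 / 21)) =3/22 = 0.14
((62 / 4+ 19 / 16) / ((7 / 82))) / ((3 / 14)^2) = 25543/6 = 4257.17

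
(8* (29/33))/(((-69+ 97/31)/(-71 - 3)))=266104/33693 = 7.90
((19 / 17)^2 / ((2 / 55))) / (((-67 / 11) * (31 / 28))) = -3057670/600253 = -5.09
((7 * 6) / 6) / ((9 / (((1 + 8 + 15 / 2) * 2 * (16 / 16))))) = 77/3 = 25.67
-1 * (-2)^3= 8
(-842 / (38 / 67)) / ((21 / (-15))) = 141035/133 = 1060.41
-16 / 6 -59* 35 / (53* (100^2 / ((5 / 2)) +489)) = -1909531/713751 = -2.68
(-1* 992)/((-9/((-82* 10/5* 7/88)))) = -142352/99 = -1437.90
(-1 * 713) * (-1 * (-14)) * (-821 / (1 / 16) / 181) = 131123552/181 = 724439.51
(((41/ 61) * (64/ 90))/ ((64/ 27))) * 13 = 1599/610 = 2.62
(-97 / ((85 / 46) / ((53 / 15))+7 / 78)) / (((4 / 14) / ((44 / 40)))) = -355083729/582580 = -609.50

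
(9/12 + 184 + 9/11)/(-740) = -1633/6512 = -0.25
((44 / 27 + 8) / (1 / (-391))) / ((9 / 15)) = -508300/81 = -6275.31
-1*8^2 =-64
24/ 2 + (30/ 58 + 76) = 2567/29 = 88.52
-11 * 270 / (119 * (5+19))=-495/476 = -1.04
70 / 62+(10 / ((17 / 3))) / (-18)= 1630/1581 = 1.03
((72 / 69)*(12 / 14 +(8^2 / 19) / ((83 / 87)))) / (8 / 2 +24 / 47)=593892/585067 = 1.02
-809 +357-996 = -1448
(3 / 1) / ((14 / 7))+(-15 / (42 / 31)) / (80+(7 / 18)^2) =495129/363566 = 1.36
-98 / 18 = -49/9 = -5.44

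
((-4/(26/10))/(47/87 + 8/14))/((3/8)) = -32480/8801 = -3.69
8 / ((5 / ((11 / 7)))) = 88/35 = 2.51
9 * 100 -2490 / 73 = 63210/73 = 865.89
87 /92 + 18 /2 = 915/92 = 9.95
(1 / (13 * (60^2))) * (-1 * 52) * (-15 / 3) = 1/180 = 0.01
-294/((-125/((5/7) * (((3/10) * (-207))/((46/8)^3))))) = -36288/66125 = -0.55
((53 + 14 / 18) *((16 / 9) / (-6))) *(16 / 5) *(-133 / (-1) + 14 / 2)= -1734656/243 = -7138.50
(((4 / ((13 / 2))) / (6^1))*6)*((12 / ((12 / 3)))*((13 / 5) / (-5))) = -24/25 = -0.96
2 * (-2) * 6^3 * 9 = -7776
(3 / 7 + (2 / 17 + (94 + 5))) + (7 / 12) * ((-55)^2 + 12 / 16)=10650407/5712 = 1864.57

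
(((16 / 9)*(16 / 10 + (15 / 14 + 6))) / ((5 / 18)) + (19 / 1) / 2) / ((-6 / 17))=-128911/700 = -184.16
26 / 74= 13/37 = 0.35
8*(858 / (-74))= -3432/37 = -92.76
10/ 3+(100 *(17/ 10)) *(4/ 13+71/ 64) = 304805/1248 = 244.23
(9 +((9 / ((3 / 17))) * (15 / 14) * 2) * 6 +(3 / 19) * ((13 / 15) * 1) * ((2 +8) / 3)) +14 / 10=1329808/1995 = 666.57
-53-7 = -60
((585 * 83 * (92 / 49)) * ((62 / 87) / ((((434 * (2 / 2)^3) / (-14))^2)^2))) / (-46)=-64740/42333011 = 0.00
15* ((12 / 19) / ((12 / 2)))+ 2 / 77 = 2348/1463 = 1.60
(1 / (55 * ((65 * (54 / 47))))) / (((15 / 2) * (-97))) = -47/140443875 = 0.00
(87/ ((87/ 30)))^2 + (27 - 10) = 917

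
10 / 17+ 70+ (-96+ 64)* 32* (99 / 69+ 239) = -96238640/391 = -246134.63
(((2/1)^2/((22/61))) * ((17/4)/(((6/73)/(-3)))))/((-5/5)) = 75701/44 = 1720.48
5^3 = 125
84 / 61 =1.38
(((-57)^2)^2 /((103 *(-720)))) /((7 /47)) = -55125783/57680 = -955.72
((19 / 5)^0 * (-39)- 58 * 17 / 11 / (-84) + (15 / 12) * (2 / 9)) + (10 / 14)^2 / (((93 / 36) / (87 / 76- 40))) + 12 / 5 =-613291682/14286195 = -42.93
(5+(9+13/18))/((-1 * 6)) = -265/108 = -2.45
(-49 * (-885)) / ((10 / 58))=251517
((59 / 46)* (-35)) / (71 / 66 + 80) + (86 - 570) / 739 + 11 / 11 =-0.21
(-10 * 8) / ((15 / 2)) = -32/3 = -10.67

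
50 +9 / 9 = 51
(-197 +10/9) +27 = -1520/9 = -168.89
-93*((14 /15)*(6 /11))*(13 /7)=-4836/55 = -87.93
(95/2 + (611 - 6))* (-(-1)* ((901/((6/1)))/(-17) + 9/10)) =-10353/2 = -5176.50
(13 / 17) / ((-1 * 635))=-13/10795 = 0.00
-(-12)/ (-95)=-12/95 = -0.13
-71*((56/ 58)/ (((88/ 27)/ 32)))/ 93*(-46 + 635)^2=-800917488/319 = -2510713.13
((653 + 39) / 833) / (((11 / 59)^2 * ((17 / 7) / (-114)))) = -274609128/244783 = -1121.85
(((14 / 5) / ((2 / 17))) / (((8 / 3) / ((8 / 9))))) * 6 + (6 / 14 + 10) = 2031/35 = 58.03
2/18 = 1/9 = 0.11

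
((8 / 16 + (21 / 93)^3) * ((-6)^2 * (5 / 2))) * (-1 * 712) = -976483080/29791 = -32777.79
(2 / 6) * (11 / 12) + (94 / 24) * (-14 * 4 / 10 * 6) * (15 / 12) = -5911/36 = -164.19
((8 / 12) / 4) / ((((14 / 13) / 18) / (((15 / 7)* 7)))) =585/14 = 41.79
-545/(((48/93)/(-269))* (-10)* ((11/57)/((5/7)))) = -259051035/2464 = -105134.35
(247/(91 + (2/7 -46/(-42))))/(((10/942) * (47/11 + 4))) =30.45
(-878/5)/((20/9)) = -3951/50 = -79.02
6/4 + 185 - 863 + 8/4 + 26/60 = -10111/15 = -674.07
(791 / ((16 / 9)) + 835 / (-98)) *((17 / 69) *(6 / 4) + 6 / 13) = 24292721/66976 = 362.71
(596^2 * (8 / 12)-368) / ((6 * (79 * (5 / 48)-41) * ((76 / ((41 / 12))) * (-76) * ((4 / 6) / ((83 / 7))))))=150865199/11924913 = 12.65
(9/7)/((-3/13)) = -5.57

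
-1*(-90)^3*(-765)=-557685000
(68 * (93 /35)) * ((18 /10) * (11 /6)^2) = 191301/175 = 1093.15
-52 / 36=-13/9 = -1.44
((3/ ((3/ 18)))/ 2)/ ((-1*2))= -9/2 = -4.50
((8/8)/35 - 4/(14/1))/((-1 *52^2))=9/94640 = 0.00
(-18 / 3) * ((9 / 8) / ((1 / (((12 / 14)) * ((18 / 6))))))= -17.36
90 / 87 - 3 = -57/29 = -1.97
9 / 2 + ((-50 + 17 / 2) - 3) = -40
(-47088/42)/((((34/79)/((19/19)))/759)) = -235286964/119 = -1977201.38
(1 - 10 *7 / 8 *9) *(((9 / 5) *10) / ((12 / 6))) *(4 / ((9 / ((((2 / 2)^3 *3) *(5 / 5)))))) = -933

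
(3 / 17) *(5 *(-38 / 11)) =-570/187 = -3.05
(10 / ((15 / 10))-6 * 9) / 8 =-71/12 = -5.92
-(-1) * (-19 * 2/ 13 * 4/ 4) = -38/13 = -2.92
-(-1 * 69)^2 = -4761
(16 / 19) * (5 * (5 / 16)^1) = 25/19 = 1.32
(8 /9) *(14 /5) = 112/45 = 2.49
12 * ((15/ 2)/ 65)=18/13 = 1.38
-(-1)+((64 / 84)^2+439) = 194296/441 = 440.58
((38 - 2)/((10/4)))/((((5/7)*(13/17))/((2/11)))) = 17136/3575 = 4.79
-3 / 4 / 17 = -3/68 = -0.04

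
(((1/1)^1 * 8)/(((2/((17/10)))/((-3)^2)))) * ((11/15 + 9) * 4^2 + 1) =239802/25 = 9592.08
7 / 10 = 0.70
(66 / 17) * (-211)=-819.18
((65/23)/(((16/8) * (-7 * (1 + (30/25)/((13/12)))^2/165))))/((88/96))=-24716250/3021809 = -8.18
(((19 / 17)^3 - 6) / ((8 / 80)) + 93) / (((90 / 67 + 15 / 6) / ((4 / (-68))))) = -30916346/43013315 = -0.72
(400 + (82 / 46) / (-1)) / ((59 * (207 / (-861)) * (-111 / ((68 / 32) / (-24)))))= -14895587/665168832 = -0.02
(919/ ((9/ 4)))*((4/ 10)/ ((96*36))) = 919/19440 = 0.05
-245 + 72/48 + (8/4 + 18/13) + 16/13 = -6211/26 = -238.88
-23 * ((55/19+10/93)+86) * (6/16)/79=-3617141/372248 = -9.72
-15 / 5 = -3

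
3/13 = 0.23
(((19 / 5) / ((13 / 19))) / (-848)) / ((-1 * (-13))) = -361/716560 = 0.00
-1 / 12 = -0.08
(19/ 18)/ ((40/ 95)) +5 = 1081/144 = 7.51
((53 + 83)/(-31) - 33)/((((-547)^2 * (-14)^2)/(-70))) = 5795/129856706 = 0.00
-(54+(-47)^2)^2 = -5121169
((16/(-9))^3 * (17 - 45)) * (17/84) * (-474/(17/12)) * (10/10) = -10652.97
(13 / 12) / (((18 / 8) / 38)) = 494/27 = 18.30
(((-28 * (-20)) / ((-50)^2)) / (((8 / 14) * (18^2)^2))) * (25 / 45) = 49/23619600 = 0.00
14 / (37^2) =14/1369 = 0.01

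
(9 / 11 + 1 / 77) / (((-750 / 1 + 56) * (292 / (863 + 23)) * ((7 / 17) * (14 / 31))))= -1867688/95573863 = -0.02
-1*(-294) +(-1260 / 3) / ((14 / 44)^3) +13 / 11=-6868577/539 = -12743.19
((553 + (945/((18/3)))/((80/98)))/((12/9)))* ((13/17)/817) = 465465/888896 = 0.52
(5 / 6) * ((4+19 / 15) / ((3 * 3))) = 79/162 = 0.49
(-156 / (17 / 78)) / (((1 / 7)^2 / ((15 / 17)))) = -8943480/289 = -30946.30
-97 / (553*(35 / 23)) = -2231/19355 = -0.12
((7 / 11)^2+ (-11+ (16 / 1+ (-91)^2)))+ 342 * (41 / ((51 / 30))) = 34011755/2057 = 16534.64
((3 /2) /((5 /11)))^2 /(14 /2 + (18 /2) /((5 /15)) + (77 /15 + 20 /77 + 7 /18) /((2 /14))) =107811/737290 = 0.15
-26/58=-13/29 = -0.45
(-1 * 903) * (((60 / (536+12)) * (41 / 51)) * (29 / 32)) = -5368335/74528 = -72.03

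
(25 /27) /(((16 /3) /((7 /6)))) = 175/864 = 0.20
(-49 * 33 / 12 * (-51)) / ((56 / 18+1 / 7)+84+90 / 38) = 76.68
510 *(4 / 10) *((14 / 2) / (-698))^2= 2499/121801 = 0.02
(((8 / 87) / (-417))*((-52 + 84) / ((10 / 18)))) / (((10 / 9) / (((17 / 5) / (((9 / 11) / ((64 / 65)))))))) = -1531904/32751875 = -0.05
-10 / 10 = -1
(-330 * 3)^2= 980100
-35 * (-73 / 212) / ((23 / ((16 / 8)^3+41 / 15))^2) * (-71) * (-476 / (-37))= -211554511/88245 = -2397.35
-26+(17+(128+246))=365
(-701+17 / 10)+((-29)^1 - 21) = -7493/10 = -749.30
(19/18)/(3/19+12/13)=4693/4806 = 0.98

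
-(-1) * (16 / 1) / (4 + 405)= 16/409 = 0.04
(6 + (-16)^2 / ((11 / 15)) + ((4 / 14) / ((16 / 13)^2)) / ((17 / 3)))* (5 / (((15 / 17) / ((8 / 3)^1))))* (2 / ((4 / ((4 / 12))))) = 19833923/22176 = 894.39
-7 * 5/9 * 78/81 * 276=-83720/81 = -1033.58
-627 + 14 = -613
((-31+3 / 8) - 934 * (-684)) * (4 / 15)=5110603/30 = 170353.43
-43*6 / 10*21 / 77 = -387/55 = -7.04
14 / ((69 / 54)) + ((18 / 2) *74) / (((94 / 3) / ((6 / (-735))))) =2855826/264845 = 10.78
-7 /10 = -0.70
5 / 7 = 0.71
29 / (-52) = -29/52 = -0.56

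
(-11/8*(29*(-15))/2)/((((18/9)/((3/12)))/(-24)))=-14355/16 = -897.19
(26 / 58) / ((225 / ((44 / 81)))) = 572/528525 = 0.00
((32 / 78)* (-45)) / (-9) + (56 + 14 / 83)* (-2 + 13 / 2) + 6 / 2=257.81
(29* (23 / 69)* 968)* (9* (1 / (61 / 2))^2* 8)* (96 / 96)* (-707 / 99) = -57736448/11163 = -5172.13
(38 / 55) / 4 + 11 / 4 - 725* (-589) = 93946143/220 = 427027.92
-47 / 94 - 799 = -1599/2 = -799.50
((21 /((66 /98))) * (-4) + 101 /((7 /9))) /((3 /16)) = 6320/231 = 27.36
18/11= 1.64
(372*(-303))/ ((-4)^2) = -28179/4 = -7044.75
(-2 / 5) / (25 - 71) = 1/115 = 0.01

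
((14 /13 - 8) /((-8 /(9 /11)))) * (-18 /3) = -1215/286 = -4.25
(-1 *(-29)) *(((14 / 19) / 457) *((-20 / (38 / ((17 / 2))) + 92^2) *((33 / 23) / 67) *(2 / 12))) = 358912323/254229557 = 1.41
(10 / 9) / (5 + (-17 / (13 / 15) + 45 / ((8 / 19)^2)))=1664/358245 = 0.00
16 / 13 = 1.23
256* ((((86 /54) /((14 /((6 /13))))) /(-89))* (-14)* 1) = 22016/10413 = 2.11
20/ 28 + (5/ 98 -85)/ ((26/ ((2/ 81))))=7265/11466 = 0.63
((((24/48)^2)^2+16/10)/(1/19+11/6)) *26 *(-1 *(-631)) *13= 808430259/4300 = 188007.04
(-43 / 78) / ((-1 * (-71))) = -43/5538 = -0.01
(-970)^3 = -912673000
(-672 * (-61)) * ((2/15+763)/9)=156411808/45 = 3475817.96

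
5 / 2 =2.50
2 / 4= 0.50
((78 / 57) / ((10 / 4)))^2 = 0.30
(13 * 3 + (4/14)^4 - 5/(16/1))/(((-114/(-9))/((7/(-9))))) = -2.38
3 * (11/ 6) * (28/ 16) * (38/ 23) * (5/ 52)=1.53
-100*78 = -7800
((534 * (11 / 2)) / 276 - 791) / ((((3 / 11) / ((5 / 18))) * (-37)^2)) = -146245/251896 = -0.58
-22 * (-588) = 12936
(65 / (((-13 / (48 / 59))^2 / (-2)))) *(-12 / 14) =138240/316771 = 0.44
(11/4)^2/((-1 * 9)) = -121/144 = -0.84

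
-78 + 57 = -21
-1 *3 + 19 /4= 7/4 = 1.75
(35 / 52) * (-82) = -1435/26 = -55.19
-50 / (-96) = 25/48 = 0.52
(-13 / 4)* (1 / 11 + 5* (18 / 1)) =-12883/44 = -292.80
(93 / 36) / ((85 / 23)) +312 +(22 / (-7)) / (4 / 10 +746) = 694351331/2220540 = 312.69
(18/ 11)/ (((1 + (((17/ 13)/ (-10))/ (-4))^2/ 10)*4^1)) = 12168000/29747179 = 0.41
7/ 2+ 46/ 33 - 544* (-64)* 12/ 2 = 13787459/66 = 208900.89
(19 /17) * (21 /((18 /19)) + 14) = 4123/102 = 40.42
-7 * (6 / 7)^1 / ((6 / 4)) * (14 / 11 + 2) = -144/11 = -13.09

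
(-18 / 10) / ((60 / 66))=-99/50 = -1.98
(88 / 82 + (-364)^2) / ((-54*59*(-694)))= 0.06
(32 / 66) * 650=315.15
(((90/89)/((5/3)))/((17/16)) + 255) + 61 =478972/1513 = 316.57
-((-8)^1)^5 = 32768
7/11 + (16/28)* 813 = 35821/77 = 465.21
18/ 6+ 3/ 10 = 33/10 = 3.30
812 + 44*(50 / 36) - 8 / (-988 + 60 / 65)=12604349/14436 = 873.12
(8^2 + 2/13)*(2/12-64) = -53237/13 = -4095.15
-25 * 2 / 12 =-25/6 = -4.17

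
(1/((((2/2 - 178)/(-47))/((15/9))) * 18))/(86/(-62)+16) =7285/4329774 = 0.00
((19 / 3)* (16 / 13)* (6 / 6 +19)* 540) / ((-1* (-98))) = 547200/637 = 859.03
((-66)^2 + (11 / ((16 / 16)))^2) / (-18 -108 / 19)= -85063/450 = -189.03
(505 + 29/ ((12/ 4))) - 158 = 1070/3 = 356.67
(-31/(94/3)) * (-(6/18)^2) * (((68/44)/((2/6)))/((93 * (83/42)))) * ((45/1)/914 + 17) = 1854377/39220654 = 0.05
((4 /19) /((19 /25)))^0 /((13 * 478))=1/6214 = 0.00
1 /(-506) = -1/506 = 0.00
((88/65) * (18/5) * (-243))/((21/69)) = -8852976/2275 = -3891.42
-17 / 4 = -4.25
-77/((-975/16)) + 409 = 400007/975 = 410.26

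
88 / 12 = 22/3 = 7.33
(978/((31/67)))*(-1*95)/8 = -25100.69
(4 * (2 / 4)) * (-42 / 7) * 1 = -12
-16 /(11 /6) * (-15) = 1440/11 = 130.91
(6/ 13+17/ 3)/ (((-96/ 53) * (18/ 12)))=-12667/5616 = -2.26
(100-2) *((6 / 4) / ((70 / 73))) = 1533/10 = 153.30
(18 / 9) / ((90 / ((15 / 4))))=1/12 = 0.08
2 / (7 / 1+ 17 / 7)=7/33 = 0.21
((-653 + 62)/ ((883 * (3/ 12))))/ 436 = -591/96247 = -0.01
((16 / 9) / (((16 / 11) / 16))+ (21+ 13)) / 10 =241/45 = 5.36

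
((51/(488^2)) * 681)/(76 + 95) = 3859/4524736 = 0.00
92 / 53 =1.74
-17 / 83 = -0.20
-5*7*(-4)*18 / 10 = 252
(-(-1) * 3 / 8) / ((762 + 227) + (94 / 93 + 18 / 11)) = 3069/8115640 = 0.00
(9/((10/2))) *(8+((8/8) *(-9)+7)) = 10.80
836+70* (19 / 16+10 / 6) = 24859/24 = 1035.79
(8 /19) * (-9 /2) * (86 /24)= -129/19 = -6.79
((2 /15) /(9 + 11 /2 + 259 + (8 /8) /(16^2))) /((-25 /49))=-25088/26256375 = 0.00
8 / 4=2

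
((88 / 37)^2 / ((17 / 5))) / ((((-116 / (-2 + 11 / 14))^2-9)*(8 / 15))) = 408/1192399 = 0.00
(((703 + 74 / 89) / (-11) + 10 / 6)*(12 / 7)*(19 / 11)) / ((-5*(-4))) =-9.23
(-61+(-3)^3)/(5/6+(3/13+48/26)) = -6864/227 = -30.24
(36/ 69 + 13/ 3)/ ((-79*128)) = -335/697728 = 0.00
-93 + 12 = -81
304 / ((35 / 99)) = 30096/35 = 859.89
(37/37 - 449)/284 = -112/71 = -1.58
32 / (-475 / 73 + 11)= 292/41 = 7.12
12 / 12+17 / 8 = 3.12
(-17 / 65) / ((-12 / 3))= 17/260 = 0.07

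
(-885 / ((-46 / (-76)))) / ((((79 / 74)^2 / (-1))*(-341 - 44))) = -36831576/11052811 = -3.33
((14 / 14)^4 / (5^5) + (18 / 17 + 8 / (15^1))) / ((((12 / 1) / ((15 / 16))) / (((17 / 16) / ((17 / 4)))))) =253801/8160000 = 0.03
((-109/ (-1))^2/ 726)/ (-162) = -11881/117612 = -0.10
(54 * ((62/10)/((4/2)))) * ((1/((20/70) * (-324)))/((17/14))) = -1519/1020 = -1.49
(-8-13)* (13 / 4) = -273/4 = -68.25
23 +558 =581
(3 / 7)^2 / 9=0.02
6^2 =36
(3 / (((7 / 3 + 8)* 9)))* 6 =6/31 = 0.19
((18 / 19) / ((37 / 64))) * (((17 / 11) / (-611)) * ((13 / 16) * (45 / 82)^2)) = -619650/610961131 = 0.00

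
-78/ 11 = -7.09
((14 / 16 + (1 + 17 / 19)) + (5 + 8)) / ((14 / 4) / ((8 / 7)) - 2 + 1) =1598/209 = 7.65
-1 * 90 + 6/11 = -984/11 = -89.45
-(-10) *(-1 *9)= -90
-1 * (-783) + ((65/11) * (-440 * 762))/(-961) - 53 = 2682730/961 = 2791.60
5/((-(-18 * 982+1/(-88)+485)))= 440/1512809 = 0.00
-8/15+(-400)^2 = 159999.47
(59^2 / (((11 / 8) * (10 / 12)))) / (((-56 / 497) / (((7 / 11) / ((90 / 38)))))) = -65742166/9075 = -7244.32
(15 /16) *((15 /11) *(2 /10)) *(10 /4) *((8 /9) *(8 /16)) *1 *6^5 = 24300/11 = 2209.09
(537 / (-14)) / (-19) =537/266 = 2.02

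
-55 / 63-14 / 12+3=121/126 = 0.96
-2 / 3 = -0.67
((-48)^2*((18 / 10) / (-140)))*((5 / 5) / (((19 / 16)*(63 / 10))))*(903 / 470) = -1188864/156275 = -7.61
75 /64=1.17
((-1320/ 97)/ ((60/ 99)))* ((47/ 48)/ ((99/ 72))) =-1551/97 = -15.99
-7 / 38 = -0.18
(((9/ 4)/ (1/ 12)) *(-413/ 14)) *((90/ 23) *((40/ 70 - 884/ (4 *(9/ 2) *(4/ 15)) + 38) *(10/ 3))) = 243529875/161 = 1512607.92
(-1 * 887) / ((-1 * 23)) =887/23 = 38.57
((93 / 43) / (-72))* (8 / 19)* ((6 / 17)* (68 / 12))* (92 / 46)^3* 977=-484592/2451 = -197.71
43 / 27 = 1.59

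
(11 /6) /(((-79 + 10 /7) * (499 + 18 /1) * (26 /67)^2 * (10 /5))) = -31423/207026352 = 0.00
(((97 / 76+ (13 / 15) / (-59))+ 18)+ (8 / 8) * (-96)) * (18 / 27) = -5161423/100890 = -51.16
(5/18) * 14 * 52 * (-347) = -631540/9 = -70171.11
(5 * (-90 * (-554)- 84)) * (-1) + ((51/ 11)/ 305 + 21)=-248858.98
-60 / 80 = -3/4 = -0.75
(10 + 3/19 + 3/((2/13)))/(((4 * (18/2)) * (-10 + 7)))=-1127/4104 = -0.27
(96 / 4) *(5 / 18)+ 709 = 2147/3 = 715.67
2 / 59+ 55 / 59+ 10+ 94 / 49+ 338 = 1014407/2891 = 350.88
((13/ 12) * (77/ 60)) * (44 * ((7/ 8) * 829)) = 63896833/1440 = 44372.80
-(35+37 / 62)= -2207/62 = -35.60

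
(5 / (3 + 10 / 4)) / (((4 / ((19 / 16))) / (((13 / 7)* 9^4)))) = 8102835/2464 = 3288.49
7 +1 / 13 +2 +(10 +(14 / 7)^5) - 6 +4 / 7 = 4154/91 = 45.65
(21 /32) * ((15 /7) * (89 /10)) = 801/64 = 12.52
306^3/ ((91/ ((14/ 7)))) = 57305232/91 = 629727.82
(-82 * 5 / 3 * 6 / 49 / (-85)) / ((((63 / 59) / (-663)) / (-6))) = 733.46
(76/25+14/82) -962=-982759/1025 = -958.79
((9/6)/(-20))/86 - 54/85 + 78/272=-20433/58480 = -0.35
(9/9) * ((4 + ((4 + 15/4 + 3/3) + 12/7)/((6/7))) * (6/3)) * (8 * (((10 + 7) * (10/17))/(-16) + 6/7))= 5057/84 = 60.20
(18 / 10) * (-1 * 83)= -747/5 = -149.40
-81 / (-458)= 81/458 = 0.18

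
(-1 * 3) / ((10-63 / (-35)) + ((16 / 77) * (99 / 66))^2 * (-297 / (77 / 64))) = 622545/2527963 = 0.25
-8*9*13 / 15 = -312/5 = -62.40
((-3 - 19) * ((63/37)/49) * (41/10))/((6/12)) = -8118/1295 = -6.27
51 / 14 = 3.64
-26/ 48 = -13/24 = -0.54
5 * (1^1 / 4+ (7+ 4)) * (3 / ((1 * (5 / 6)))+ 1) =1035/4 = 258.75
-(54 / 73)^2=-2916/5329 = -0.55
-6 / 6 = -1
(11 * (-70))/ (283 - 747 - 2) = 385/233 = 1.65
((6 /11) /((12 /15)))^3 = 3375/10648 = 0.32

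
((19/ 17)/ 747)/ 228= 1/152388 = 0.00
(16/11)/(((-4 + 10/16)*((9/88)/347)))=-355328/243 = -1462.26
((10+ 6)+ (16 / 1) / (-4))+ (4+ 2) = 18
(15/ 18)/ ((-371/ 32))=-80/1113 = -0.07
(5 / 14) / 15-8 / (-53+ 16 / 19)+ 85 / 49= 557035/291354 = 1.91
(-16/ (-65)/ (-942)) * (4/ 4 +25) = -16/2355 = -0.01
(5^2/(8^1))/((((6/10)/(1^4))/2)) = 125/12 = 10.42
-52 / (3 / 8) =-416/3 = -138.67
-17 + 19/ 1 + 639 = 641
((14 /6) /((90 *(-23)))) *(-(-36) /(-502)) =7/86595 = 0.00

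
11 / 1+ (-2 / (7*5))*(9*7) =37/5 = 7.40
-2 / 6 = -1/3 = -0.33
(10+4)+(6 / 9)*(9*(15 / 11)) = 22.18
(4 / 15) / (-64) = -1/240 = 0.00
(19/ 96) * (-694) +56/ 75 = -54643/400 = -136.61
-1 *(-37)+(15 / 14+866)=12657/14 = 904.07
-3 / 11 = -0.27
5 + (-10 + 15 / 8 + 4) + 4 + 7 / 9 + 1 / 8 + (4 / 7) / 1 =400/63 = 6.35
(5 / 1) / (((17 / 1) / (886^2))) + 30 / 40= 15699971/68 = 230881.93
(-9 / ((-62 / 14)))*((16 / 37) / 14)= 72/1147 = 0.06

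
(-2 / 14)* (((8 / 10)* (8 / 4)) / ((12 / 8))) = -16/105 = -0.15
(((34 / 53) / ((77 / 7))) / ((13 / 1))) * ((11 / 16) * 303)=5151/5512 = 0.93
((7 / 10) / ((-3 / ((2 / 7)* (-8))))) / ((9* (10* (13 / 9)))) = 4/975 = 0.00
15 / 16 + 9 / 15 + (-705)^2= 39762123/80 = 497026.54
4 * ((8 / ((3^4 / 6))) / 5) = 0.47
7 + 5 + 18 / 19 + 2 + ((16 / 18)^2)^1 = 24220/1539 = 15.74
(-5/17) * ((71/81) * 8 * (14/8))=-4970/1377 = -3.61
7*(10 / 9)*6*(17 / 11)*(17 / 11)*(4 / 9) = 161840/3267 = 49.54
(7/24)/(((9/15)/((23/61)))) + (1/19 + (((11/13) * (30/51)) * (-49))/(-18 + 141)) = 28455667/756122328 = 0.04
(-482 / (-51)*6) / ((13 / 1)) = 964/221 = 4.36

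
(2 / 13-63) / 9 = -817/117 = -6.98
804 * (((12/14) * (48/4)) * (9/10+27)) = 8075376/35 = 230725.03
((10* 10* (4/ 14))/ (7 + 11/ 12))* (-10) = -4800/133 = -36.09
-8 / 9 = -0.89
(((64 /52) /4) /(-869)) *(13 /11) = -4/9559 = 0.00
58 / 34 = 29/17 = 1.71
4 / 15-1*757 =-756.73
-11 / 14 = -0.79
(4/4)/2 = 1/2 = 0.50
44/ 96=11/24 = 0.46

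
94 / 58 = 47/29 = 1.62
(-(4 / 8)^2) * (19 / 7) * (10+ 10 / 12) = -1235/168 = -7.35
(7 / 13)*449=3143/13 = 241.77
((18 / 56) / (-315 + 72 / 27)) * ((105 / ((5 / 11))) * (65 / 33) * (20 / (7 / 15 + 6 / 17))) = -2237625/195833 = -11.43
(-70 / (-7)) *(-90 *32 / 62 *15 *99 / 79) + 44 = -21276244/2449 = -8687.73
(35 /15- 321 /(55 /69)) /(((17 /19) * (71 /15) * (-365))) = 73834/285065 = 0.26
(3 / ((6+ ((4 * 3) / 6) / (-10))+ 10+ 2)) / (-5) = -3/89 = -0.03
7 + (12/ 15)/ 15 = 529/75 = 7.05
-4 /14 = -2/7 = -0.29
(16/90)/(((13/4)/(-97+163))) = 704/195 = 3.61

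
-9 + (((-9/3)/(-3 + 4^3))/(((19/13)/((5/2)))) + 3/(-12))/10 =-418789/46360 = -9.03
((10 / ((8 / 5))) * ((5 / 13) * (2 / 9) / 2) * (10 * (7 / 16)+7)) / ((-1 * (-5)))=175/288 = 0.61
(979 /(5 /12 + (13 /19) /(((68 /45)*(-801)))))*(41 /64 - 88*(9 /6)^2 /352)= 84429939/459328 = 183.81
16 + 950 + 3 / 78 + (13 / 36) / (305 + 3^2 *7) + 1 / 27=499144667/516672 = 966.08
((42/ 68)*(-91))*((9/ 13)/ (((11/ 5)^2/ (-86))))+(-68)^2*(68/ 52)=180185581/26741 = 6738.18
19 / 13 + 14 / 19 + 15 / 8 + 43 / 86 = 4.57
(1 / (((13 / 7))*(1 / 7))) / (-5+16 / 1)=49/143 = 0.34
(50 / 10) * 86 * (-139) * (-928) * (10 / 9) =554665600/9 = 61629511.11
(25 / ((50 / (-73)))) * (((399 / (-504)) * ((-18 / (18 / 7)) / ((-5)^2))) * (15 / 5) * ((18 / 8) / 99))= -9709/17600 = -0.55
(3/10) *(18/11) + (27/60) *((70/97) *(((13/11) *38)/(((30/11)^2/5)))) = 43937/4268 = 10.29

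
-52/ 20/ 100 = -0.03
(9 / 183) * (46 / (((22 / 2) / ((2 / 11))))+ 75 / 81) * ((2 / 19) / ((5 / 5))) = 11018/1262151 = 0.01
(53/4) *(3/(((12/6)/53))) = 8427/8 = 1053.38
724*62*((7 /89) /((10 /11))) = 1728188/445 = 3883.57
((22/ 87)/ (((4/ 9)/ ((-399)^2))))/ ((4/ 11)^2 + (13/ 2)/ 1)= 211896531/15515 = 13657.53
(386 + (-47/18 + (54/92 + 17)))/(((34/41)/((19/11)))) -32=31090591/38709 = 803.19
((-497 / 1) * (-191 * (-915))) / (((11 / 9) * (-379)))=781723845/4169 = 187508.72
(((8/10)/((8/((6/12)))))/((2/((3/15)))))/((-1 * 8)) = -1/1600 = 0.00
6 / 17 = 0.35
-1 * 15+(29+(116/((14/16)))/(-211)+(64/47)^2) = 15.23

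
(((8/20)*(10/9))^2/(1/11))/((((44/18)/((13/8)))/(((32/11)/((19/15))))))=2080/627 = 3.32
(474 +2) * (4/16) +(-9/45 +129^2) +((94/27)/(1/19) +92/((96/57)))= 18231019/1080 = 16880.57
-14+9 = -5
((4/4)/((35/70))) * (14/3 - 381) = -2258/3 = -752.67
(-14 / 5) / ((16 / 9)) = -63/40 = -1.58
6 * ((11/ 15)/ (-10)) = -11/25 = -0.44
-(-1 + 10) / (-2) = 9/2 = 4.50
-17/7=-2.43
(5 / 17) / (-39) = -5/663 = -0.01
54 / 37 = 1.46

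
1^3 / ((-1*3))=-1/3 = -0.33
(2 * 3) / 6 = 1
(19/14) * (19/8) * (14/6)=7.52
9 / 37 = 0.24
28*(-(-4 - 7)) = 308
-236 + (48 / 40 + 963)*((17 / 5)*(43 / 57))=1062617/475 = 2237.09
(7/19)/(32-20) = 7/228 = 0.03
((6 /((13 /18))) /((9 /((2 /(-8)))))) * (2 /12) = -1/26 = -0.04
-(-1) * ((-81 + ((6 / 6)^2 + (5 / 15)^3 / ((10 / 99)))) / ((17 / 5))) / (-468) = 2389/47736 = 0.05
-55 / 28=-1.96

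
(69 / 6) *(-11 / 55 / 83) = -23/830 = -0.03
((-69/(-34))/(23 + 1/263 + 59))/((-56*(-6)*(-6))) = -6049/492762816 = 0.00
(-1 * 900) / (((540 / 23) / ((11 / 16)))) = -1265/48 = -26.35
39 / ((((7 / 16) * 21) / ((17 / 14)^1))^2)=240448/352947 = 0.68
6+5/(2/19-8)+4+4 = 401/30 = 13.37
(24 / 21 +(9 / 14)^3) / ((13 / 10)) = 19325/17836 = 1.08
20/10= 2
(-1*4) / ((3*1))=-4/3 = -1.33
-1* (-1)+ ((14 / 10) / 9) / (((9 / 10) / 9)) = 23/9 = 2.56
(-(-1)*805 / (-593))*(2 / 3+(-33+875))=-2035040/1779 = -1143.92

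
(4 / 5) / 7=0.11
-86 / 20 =-4.30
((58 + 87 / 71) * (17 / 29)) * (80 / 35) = 39440/497 = 79.36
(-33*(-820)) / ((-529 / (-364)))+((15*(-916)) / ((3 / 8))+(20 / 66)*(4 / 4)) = -314574470/17457 = -18019.96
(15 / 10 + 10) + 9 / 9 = 25/2 = 12.50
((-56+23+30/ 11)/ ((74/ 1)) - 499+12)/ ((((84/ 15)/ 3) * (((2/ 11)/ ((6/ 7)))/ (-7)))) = 482535/56 = 8616.70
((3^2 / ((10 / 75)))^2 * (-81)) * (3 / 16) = -4428675/64 = -69198.05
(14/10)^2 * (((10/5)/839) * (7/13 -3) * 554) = -1737344/272675 = -6.37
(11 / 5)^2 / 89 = 121/2225 = 0.05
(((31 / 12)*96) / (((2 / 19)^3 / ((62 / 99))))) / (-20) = -6591499/990 = -6658.08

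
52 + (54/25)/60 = 52.04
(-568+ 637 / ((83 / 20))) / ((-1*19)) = 34404/1577 = 21.82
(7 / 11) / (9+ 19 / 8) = 8/143 = 0.06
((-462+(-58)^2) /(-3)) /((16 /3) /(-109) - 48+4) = 158159/7202 = 21.96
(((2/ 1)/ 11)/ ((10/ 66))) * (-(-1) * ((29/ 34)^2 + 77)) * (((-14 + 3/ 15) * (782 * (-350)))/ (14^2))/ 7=427790133/1666 = 256776.79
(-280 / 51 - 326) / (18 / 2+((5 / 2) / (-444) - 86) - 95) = 5004176/2596597 = 1.93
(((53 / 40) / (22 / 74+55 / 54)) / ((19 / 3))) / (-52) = -158841/51949040 = 0.00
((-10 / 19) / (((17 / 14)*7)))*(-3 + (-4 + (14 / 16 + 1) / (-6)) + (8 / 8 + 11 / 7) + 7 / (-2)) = 4615/9044 = 0.51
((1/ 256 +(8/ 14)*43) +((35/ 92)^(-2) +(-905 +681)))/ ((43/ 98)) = -438.76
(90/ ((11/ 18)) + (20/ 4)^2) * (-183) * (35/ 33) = -4045825/121 = -33436.57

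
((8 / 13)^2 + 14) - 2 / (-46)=56059/3887 = 14.42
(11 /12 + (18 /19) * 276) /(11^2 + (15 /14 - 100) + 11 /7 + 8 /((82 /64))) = 3433955/391134 = 8.78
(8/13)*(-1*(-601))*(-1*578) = -2779024/13 = -213771.08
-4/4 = -1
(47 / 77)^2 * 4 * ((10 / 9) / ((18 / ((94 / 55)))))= 830584/5282739 = 0.16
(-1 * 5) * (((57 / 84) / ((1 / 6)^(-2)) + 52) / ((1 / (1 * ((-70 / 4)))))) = 1310875/288 = 4551.65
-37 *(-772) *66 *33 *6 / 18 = 20737464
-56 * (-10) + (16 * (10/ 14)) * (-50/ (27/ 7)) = 11120/27 = 411.85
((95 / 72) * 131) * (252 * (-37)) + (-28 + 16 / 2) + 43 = -3223209/2 = -1611604.50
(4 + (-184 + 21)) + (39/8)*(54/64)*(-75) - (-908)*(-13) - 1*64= -3157887/256 = -12335.50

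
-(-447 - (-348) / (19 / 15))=3273/19 = 172.26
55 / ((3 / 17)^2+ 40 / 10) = 3179/233 = 13.64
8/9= 0.89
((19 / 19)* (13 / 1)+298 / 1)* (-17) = -5287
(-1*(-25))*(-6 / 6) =-25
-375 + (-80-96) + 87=-464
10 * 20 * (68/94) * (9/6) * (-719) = -7333800/47 = -156038.30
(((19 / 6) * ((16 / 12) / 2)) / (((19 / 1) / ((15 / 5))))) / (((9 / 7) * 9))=0.03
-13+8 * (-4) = -45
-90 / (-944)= 45/472 = 0.10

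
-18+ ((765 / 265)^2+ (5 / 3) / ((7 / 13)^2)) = -1617886/412923 = -3.92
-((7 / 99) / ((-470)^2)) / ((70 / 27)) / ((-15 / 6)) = 3/60747500 = 0.00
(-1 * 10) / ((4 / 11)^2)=-605/8 = -75.62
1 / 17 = 0.06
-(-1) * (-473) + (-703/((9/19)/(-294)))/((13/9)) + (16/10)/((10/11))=98020797/325 = 301602.45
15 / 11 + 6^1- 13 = -62/11 = -5.64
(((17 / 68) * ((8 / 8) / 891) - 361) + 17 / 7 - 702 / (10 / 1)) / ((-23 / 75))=11627155/8316 = 1398.17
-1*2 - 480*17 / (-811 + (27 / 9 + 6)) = 3278/401 = 8.17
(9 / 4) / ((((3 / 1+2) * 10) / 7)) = 63/200 = 0.32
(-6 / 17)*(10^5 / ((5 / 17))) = -120000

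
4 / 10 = 2/5 = 0.40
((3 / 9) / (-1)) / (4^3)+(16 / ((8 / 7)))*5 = 13439/192 = 69.99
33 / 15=11/5 = 2.20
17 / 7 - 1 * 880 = -6143/7 = -877.57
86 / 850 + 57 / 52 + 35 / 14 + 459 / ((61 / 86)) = 877359771/1348100 = 650.81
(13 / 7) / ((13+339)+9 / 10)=130/24703 = 0.01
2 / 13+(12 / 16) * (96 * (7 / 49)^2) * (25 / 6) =3998/637 = 6.28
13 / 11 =1.18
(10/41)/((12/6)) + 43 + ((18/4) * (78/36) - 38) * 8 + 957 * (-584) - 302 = -559372.88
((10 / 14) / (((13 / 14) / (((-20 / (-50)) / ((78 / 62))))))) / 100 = 31/12675 = 0.00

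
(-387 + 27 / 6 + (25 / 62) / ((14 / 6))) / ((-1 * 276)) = 27655/19964 = 1.39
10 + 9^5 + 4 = 59063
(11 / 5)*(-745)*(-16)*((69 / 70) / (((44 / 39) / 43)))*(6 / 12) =17241237/35 = 492606.77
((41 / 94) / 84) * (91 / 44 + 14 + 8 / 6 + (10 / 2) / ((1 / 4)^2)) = 0.51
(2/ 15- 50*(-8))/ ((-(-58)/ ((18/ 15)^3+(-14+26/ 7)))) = -7490496/126875 = -59.04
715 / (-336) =-715/336 = -2.13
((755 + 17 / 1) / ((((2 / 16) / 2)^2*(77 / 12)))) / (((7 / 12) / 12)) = 341508096/539 = 633595.73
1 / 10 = 0.10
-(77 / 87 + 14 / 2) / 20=-343/870 = -0.39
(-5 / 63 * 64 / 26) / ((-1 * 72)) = 20/7371 = 0.00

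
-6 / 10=-3/5 = -0.60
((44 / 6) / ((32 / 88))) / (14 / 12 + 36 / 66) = 1331/113 = 11.78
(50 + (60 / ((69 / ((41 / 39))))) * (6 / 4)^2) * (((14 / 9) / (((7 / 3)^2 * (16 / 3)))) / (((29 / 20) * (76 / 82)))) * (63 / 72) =9572475/5271968 = 1.82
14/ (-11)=-14/11 = -1.27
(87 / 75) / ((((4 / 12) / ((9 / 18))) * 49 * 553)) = 87/1354850 = 0.00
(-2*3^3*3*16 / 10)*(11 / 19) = -150.06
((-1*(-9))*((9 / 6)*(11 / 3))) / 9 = 11/2 = 5.50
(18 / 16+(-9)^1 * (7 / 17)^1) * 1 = -351/136 = -2.58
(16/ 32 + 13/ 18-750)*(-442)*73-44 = 217440178/9 = 24160019.78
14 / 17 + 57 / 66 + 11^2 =122.69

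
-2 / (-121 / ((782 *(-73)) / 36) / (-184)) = 5251912/1089 = 4822.69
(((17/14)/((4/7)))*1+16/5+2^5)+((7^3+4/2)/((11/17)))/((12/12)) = 251023/440 = 570.51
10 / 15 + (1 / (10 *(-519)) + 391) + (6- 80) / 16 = 2678327/6920 = 387.04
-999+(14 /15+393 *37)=203144/15 = 13542.93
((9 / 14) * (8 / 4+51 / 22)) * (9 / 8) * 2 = 6.25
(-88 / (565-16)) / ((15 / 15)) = -88/549 = -0.16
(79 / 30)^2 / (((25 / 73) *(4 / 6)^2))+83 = 1285593/10000 = 128.56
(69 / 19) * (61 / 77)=4209/1463 = 2.88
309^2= 95481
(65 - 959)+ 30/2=-879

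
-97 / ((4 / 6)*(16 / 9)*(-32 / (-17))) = -44523/1024 = -43.48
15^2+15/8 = 226.88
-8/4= -2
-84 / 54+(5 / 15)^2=-13/9 = -1.44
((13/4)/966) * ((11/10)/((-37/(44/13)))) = -121/357420 = 0.00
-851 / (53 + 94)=-851/147 = -5.79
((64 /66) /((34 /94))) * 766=1152064/561 = 2053.59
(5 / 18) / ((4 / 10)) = 25/36 = 0.69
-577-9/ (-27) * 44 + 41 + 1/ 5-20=-8117/15 = -541.13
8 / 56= 1/7 = 0.14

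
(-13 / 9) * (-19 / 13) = 19/9 = 2.11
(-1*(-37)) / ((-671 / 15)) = -555/671 = -0.83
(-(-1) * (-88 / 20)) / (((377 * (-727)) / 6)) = 132/1370395 = 0.00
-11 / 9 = -1.22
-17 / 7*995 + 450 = -13765/7 = -1966.43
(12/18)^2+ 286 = 286.44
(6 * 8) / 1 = 48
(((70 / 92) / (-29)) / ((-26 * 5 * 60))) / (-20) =-7/41620800 = 0.00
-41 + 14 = -27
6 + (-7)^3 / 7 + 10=-33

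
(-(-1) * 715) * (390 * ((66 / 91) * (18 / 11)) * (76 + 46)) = 282625200/7 = 40375028.57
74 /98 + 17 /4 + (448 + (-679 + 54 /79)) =-3488721/15484 = -225.31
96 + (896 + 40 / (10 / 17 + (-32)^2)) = 992.04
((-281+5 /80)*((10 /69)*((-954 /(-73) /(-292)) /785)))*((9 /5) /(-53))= -24273/307888304 = 0.00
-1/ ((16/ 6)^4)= -81/4096 = -0.02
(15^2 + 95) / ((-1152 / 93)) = -155/6 = -25.83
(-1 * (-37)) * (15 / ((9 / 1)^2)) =185/27 = 6.85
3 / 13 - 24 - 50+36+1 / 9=-4406/117 = -37.66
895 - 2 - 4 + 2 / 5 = 4447/5 = 889.40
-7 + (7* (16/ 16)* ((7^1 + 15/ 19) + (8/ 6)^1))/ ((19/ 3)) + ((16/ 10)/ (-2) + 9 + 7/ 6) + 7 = 210641/10830 = 19.45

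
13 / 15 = 0.87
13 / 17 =0.76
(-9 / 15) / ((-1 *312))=1/520 = 0.00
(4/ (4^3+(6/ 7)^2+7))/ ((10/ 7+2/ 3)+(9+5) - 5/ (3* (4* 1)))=5488/1543085 = 0.00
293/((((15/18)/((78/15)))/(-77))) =-3519516/25 = -140780.64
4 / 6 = 2/3 = 0.67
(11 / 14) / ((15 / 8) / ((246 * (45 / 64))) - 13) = -4059/67102 = -0.06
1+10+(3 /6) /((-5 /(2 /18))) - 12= -91/90 = -1.01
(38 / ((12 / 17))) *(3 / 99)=323/198 = 1.63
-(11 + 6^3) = -227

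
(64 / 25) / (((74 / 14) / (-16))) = -7168/925 = -7.75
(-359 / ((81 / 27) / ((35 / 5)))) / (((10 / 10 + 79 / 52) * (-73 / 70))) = 9147320/28689 = 318.84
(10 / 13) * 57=570/13 = 43.85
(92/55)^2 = 8464/3025 = 2.80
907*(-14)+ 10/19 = -241252/19 = -12697.47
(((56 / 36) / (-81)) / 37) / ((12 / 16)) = -56/80919 = 0.00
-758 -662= -1420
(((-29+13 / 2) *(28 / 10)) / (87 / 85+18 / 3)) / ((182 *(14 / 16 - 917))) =340/6320041 = 0.00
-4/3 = -1.33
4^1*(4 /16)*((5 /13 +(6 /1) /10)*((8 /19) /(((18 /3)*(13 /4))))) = 1024/48165 = 0.02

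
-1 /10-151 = -1511/10 = -151.10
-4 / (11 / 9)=-3.27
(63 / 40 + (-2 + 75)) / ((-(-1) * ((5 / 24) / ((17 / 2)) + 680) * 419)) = 152133/581257750 = 0.00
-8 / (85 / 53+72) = -424/3901 = -0.11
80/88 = 10/11 = 0.91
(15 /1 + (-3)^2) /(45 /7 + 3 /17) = 476/131 = 3.63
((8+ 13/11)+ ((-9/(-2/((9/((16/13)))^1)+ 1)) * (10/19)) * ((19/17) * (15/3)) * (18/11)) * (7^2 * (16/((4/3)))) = -94286388/3179 = -29659.13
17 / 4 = 4.25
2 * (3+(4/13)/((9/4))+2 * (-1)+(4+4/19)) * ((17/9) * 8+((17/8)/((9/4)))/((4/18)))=8285239/40014 = 207.06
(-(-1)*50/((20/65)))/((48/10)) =1625/48 = 33.85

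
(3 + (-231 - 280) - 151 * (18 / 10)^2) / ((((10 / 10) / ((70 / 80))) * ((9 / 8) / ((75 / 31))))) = -174517/93 = -1876.53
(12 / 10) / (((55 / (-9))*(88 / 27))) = -729/12100 = -0.06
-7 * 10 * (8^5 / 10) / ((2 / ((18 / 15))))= -137625.60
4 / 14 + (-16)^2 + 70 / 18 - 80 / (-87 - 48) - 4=48529/189 = 256.77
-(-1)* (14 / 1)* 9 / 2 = 63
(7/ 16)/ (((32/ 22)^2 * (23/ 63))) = 53361/94208 = 0.57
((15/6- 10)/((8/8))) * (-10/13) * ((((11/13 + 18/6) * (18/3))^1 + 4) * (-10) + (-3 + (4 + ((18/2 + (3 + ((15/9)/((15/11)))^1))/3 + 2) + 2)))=-2293450/1521 = -1507.86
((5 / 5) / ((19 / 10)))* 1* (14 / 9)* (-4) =-560/171 = -3.27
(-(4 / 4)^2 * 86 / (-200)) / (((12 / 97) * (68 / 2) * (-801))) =-4171/32680800 = 0.00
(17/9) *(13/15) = 221/135 = 1.64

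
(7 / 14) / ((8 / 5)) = 5/16 = 0.31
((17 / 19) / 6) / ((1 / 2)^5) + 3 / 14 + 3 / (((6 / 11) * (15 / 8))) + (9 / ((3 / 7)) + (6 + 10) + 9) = 71713/1330 = 53.92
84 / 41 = 2.05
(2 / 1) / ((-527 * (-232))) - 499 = -30504867/61132 = -499.00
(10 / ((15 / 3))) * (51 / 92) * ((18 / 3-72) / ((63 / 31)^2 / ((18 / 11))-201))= 1078242/2924611 = 0.37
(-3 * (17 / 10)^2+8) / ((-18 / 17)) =0.63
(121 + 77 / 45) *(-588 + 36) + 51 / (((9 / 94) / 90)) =-296948/15 = -19796.53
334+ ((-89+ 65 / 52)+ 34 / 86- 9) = 237.65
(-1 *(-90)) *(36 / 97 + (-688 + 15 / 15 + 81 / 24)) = -23859225/388 = -61492.85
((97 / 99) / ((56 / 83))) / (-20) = -8051/110880 = -0.07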